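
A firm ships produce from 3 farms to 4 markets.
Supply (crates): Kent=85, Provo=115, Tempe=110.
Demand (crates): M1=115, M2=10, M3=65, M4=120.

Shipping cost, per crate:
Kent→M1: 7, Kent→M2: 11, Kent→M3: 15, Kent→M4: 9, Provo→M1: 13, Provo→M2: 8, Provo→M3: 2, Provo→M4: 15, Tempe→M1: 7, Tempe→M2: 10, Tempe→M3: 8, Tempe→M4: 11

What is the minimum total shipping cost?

An optimal shipping plan:
  Kent→M4: 85 × 9 = 765
  Provo→M1: 5 × 13 = 65
  Provo→M2: 10 × 8 = 80
  Provo→M3: 65 × 2 = 130
  Provo→M4: 35 × 15 = 525
  Tempe→M1: 110 × 7 = 770
Total = 765 + 65 + 80 + 130 + 525 + 770 = 2335.
(Supply check: Kent ships 85; Provo ships 115; Tempe ships 110.)

2335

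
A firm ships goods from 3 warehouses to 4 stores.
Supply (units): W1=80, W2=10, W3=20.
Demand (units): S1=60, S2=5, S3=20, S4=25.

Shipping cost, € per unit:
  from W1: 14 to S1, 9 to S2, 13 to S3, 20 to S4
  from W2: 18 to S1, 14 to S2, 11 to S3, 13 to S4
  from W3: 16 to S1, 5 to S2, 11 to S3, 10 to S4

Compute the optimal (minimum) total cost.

1400

Optimal allocation:
  W1 to S1: 60 × €14 = €840
  W1 to S2: 5 × €9 = €45
  W1 to S3: 15 × €13 = €195
  W2 to S3: 5 × €11 = €55
  W2 to S4: 5 × €13 = €65
  W3 to S4: 20 × €10 = €200
Total = 840 + 45 + 195 + 55 + 65 + 200 = €1400.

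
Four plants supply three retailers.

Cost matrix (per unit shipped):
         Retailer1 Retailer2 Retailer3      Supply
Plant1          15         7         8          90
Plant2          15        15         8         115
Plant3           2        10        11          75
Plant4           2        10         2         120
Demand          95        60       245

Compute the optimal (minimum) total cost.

1970

Optimal allocation:
  Plant1 to Retailer2: 60 × 7 = 420
  Plant1 to Retailer3: 30 × 8 = 240
  Plant2 to Retailer3: 115 × 8 = 920
  Plant3 to Retailer1: 75 × 2 = 150
  Plant4 to Retailer1: 20 × 2 = 40
  Plant4 to Retailer3: 100 × 2 = 200
Total = 420 + 240 + 920 + 150 + 40 + 200 = 1970.
(Supply check: Plant1 ships 90; Plant2 ships 115; Plant3 ships 75; Plant4 ships 120.)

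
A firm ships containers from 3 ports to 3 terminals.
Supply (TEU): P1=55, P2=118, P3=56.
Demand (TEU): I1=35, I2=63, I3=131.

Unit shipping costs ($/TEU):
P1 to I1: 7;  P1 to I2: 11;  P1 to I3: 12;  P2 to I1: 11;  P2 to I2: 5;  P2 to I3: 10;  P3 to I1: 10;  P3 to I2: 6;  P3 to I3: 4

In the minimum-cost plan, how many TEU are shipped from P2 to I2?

63

Solving gives:
  P1 to I1: 35 × $7 = $245
  P1 to I3: 20 × $12 = $240
  P2 to I2: 63 × $5 = $315
  P2 to I3: 55 × $10 = $550
  P3 to I3: 56 × $4 = $224
Total cost = $1574.
So P2→I2 carries 63 TEU.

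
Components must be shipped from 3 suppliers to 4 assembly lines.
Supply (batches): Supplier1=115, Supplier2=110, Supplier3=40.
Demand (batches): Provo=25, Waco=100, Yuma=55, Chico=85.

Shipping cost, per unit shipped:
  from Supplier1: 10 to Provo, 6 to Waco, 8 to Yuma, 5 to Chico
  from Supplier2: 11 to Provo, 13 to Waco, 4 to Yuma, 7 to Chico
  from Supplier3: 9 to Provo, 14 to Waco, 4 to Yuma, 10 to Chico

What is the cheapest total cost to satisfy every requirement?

A cheapest plan:
  Supplier1–Waco: 100 × 6 = 600
  Supplier1–Chico: 15 × 5 = 75
  Supplier2–Yuma: 40 × 4 = 160
  Supplier2–Chico: 70 × 7 = 490
  Supplier3–Provo: 25 × 9 = 225
  Supplier3–Yuma: 15 × 4 = 60
Total = 600 + 75 + 160 + 490 + 225 + 60 = 1610.
(Supply check: Supplier1 ships 115; Supplier2 ships 110; Supplier3 ships 40.)

1610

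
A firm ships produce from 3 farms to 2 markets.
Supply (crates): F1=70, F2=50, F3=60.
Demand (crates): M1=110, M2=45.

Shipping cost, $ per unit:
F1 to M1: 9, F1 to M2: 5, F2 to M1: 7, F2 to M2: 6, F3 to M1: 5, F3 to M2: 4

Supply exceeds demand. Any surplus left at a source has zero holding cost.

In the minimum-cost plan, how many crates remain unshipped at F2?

An optimal plan:
  F1 to M2: 45 crates
  F2 to M1: 50 crates
  F3 to M1: 60 crates
Total cost = $875.
F2 ships 50 of its 50, leaving 0.

0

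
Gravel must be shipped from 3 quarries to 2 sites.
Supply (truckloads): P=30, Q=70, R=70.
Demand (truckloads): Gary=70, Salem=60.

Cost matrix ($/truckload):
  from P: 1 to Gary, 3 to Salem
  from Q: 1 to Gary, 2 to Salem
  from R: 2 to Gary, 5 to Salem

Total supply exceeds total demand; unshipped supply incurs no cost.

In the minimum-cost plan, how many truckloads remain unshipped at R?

An optimal plan:
  P–Gary: 30 × $1 = $30
  Q–Gary: 10 × $1 = $10
  Q–Salem: 60 × $2 = $120
  R–Gary: 30 × $2 = $60
Total cost = $220.
R ships 30 of its 70, leaving 40.

40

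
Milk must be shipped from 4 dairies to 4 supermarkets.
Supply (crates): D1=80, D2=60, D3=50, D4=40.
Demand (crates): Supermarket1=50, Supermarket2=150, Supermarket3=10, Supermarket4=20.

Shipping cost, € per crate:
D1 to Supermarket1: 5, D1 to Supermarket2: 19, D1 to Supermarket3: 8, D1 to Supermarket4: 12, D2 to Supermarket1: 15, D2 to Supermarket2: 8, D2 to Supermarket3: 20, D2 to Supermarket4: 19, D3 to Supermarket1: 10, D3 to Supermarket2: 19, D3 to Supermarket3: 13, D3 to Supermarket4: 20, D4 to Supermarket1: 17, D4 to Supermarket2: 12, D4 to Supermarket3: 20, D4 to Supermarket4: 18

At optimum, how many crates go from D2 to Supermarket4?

0

Solving gives:
  D1->Supermarket1: 50 crates
  D1->Supermarket3: 10 crates
  D1->Supermarket4: 20 crates
  D2->Supermarket2: 60 crates
  D3->Supermarket2: 50 crates
  D4->Supermarket2: 40 crates
Total cost = €2480.
The route D2→Supermarket4 is not used.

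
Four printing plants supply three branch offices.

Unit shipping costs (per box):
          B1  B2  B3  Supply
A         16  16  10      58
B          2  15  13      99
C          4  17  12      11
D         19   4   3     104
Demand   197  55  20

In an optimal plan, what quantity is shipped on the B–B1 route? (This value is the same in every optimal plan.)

99

Optimal shipments:
  A->B1: 58 × 16 = 928
  B->B1: 99 × 2 = 198
  C->B1: 11 × 4 = 44
  D->B1: 29 × 19 = 551
  D->B2: 55 × 4 = 220
  D->B3: 20 × 3 = 60
Total cost = 2001.
So B→B1 carries 99 boxes.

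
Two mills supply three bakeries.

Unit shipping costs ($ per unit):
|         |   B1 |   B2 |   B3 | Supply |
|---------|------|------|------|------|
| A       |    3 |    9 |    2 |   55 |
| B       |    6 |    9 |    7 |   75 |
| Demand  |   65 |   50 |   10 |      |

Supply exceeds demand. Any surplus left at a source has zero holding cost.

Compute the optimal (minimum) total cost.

725

An optimal shipping plan:
  A→B1: 45 × $3 = $135
  A→B3: 10 × $2 = $20
  B→B1: 20 × $6 = $120
  B→B2: 50 × $9 = $450
Total = 135 + 20 + 120 + 450 = $725.
(Supply check: A ships 55; B ships 70.)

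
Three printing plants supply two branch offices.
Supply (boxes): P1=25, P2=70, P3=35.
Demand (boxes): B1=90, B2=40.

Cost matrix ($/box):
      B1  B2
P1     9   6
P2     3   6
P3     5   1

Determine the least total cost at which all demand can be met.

An optimal shipping plan:
  P1–B1: 20 × $9 = $180
  P1–B2: 5 × $6 = $30
  P2–B1: 70 × $3 = $210
  P3–B2: 35 × $1 = $35
Total = 180 + 30 + 210 + 35 = $455.

455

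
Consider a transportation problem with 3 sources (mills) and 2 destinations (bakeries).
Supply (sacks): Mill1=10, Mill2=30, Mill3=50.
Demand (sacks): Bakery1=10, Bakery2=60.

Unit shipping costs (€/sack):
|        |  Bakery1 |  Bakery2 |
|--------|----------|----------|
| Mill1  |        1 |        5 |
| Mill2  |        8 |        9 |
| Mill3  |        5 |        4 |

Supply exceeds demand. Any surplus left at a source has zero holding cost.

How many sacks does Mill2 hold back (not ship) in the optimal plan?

20

An optimal plan:
  Mill1->Bakery1: 10 sacks
  Mill2->Bakery2: 10 sacks
  Mill3->Bakery2: 50 sacks
Total cost = €300.
Mill2 ships 10 of its 30, leaving 20.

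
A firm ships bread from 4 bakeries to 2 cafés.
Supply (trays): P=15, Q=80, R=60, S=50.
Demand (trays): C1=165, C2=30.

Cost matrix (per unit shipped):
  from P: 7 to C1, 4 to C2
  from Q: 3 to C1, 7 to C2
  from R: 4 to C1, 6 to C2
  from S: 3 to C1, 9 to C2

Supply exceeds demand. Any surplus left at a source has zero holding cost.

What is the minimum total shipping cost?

680

An optimal shipping plan:
  P to C2: 15 trays
  Q to C1: 80 trays
  R to C1: 35 trays
  R to C2: 15 trays
  S to C1: 50 trays
Total cost = 680.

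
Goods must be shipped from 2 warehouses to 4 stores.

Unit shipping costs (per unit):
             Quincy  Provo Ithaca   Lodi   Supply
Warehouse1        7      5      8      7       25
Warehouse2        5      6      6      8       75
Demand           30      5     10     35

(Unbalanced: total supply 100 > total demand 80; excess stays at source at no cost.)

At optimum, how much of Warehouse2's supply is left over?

Minimum-cost shipments:
  Warehouse1→Provo: 5 × 5 = 25
  Warehouse1→Lodi: 20 × 7 = 140
  Warehouse2→Quincy: 30 × 5 = 150
  Warehouse2→Ithaca: 10 × 6 = 60
  Warehouse2→Lodi: 15 × 8 = 120
Total cost = 495.
Warehouse2 ships 55 of its 75, leaving 20.

20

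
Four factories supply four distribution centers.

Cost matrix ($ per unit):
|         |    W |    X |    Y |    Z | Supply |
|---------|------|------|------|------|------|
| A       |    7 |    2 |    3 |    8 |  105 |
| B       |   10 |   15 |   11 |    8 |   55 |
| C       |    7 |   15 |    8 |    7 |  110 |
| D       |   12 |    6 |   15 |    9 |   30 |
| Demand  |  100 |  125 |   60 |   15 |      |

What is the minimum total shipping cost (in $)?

An optimal shipping plan:
  A to X: 95 × $2 = $190
  A to Y: 10 × $3 = $30
  B to W: 40 × $10 = $400
  B to Z: 15 × $8 = $120
  C to W: 60 × $7 = $420
  C to Y: 50 × $8 = $400
  D to X: 30 × $6 = $180
Total = 190 + 30 + 400 + 120 + 420 + 400 + 180 = $1740.

1740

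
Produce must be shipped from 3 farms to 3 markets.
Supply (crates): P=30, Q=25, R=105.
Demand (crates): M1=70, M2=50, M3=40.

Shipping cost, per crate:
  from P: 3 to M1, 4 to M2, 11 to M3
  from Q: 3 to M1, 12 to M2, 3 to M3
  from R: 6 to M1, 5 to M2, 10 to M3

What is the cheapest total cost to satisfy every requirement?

An optimal shipping plan:
  P->M1: 30 × 3 = 90
  Q->M3: 25 × 3 = 75
  R->M1: 40 × 6 = 240
  R->M2: 50 × 5 = 250
  R->M3: 15 × 10 = 150
Total = 90 + 75 + 240 + 250 + 150 = 805.
(Supply check: P ships 30; Q ships 25; R ships 105.)

805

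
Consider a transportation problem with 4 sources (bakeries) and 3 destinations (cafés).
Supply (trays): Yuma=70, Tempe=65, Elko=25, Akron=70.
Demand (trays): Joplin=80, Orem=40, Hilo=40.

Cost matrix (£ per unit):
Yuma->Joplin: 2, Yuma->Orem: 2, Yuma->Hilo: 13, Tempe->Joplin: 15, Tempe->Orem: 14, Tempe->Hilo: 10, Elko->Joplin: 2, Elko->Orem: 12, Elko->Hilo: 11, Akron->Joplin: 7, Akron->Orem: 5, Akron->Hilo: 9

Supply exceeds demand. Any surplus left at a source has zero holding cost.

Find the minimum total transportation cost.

675

Optimal allocation:
  Yuma→Joplin: 55 × £2 = £110
  Yuma→Orem: 15 × £2 = £30
  Elko→Joplin: 25 × £2 = £50
  Akron→Orem: 25 × £5 = £125
  Akron→Hilo: 40 × £9 = £360
Total = 110 + 30 + 50 + 125 + 360 = £675.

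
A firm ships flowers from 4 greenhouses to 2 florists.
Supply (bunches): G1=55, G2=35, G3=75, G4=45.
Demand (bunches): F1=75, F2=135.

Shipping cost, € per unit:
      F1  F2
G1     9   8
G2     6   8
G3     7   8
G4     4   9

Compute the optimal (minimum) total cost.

1440

Optimal allocation:
  G1→F2: 55 × €8 = €440
  G2→F1: 30 × €6 = €180
  G2→F2: 5 × €8 = €40
  G3→F2: 75 × €8 = €600
  G4→F1: 45 × €4 = €180
Total = 440 + 180 + 40 + 600 + 180 = €1440.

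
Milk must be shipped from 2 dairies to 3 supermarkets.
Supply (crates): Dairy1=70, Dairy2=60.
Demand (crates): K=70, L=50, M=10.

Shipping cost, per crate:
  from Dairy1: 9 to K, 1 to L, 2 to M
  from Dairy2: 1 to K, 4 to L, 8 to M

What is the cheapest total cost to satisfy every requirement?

An optimal shipping plan:
  Dairy1→K: 10 crates
  Dairy1→L: 50 crates
  Dairy1→M: 10 crates
  Dairy2→K: 60 crates
Total cost = 220.
(Supply check: Dairy1 ships 70; Dairy2 ships 60.)

220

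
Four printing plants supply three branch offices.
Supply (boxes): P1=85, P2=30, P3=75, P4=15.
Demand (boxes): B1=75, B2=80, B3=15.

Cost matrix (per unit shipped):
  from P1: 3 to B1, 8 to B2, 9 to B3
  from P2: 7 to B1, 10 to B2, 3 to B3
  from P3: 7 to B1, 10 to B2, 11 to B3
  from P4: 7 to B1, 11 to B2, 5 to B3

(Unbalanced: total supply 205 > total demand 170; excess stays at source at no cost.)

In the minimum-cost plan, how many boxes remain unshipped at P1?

0

An optimal plan:
  P1->B1: 75 × 3 = 225
  P1->B2: 10 × 8 = 80
  P2->B3: 15 × 3 = 45
  P3->B2: 70 × 10 = 700
Total cost = 1050.
P1 ships 85 of its 85, leaving 0.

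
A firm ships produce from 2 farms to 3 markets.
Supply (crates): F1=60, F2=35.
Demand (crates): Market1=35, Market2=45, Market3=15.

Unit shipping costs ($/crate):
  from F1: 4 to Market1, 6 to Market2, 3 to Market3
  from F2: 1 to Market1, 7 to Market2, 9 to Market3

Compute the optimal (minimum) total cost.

An optimal shipping plan:
  F1 to Market2: 45 × $6 = $270
  F1 to Market3: 15 × $3 = $45
  F2 to Market1: 35 × $1 = $35
Total = 270 + 45 + 35 = $350.

350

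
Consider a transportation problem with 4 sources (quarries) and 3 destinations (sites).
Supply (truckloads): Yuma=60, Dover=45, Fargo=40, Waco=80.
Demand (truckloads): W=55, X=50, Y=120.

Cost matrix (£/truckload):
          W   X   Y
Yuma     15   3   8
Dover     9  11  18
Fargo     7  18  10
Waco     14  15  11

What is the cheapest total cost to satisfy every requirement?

One minimum-cost allocation:
  Yuma->X: 50 × £3 = £150
  Yuma->Y: 10 × £8 = £80
  Dover->W: 45 × £9 = £405
  Fargo->W: 10 × £7 = £70
  Fargo->Y: 30 × £10 = £300
  Waco->Y: 80 × £11 = £880
Total = 150 + 80 + 405 + 70 + 300 + 880 = £1885.

1885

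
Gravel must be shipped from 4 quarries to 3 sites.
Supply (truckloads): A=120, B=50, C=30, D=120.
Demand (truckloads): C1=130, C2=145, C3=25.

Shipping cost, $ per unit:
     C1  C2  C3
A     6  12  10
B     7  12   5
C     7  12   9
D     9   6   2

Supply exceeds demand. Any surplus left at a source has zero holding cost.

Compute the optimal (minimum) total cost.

1935

One minimum-cost allocation:
  A–C1: 120 truckloads
  B–C2: 5 truckloads
  B–C3: 25 truckloads
  C–C1: 10 truckloads
  C–C2: 20 truckloads
  D–C2: 120 truckloads
Total cost = $1935.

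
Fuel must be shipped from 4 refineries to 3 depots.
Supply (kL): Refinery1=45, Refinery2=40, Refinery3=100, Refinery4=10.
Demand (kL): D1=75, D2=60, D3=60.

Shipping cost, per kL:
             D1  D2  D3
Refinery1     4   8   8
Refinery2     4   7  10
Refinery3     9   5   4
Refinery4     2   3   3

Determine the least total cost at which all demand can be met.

840

One minimum-cost allocation:
  Refinery1–D1: 45 × 4 = 180
  Refinery2–D1: 30 × 4 = 120
  Refinery2–D2: 10 × 7 = 70
  Refinery3–D2: 40 × 5 = 200
  Refinery3–D3: 60 × 4 = 240
  Refinery4–D2: 10 × 3 = 30
Total = 180 + 120 + 70 + 200 + 240 + 30 = 840.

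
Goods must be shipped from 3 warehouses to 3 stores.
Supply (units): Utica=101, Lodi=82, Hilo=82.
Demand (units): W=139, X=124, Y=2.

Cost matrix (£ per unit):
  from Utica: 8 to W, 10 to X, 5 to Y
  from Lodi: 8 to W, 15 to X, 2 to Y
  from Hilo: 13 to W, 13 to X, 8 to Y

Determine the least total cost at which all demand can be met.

2602

A cheapest plan:
  Utica to W: 59 × £8 = £472
  Utica to X: 42 × £10 = £420
  Lodi to W: 80 × £8 = £640
  Lodi to Y: 2 × £2 = £4
  Hilo to X: 82 × £13 = £1066
Total = 472 + 420 + 640 + 4 + 1066 = £2602.
(Supply check: Utica ships 101; Lodi ships 82; Hilo ships 82.)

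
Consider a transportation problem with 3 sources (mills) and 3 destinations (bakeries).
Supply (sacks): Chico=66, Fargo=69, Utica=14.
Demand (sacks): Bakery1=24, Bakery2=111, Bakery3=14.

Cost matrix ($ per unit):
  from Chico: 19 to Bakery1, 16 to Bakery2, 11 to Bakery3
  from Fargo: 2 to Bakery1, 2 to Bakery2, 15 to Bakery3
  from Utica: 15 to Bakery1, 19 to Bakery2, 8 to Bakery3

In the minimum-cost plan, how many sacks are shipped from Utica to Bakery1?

0

Optimal shipments:
  Chico to Bakery2: 66 sacks
  Fargo to Bakery1: 24 sacks
  Fargo to Bakery2: 45 sacks
  Utica to Bakery3: 14 sacks
Total cost = $1306.
The route Utica→Bakery1 is not used.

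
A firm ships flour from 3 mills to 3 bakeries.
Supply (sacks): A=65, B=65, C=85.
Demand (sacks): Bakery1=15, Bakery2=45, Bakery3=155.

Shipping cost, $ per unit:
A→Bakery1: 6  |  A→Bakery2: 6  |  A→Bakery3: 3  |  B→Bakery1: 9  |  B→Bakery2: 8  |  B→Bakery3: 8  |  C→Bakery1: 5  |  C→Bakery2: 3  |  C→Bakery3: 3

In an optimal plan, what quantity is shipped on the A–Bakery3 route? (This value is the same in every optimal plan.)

The minimum-cost plan:
  A to Bakery3: 65 × $3 = $195
  B to Bakery1: 15 × $9 = $135
  B to Bakery3: 50 × $8 = $400
  C to Bakery2: 45 × $3 = $135
  C to Bakery3: 40 × $3 = $120
Total cost = $985.
So A→Bakery3 carries 65 sacks.

65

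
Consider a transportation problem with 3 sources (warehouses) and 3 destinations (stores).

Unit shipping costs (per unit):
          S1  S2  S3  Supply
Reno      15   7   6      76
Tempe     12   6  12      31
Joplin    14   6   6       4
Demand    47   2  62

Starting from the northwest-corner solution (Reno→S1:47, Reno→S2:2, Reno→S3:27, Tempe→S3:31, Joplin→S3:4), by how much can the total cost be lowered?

Current plan cost = 47·15 + 2·7 + 27·6 + 31·12 + 4·6 = 1277.
Optimal plan:
  Reno->S1: 12 × 15 = 180
  Reno->S2: 2 × 7 = 14
  Reno->S3: 62 × 6 = 372
  Tempe->S1: 31 × 12 = 372
  Joplin->S1: 4 × 14 = 56
Optimal cost = 994.
Saving = 1277 − 994 = 283.

283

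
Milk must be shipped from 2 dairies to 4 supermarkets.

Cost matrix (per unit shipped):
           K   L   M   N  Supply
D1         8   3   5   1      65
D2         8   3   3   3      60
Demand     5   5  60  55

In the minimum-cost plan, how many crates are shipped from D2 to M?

The minimum-cost plan:
  D1–K: 5 × 8 = 40
  D1–L: 5 × 3 = 15
  D1–N: 55 × 1 = 55
  D2–M: 60 × 3 = 180
Total cost = 290.
So D2→M carries 60 crates.

60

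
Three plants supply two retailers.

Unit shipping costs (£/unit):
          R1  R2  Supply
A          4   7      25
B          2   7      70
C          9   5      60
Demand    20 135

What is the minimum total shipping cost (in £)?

One minimum-cost allocation:
  A–R2: 25 units
  B–R1: 20 units
  B–R2: 50 units
  C–R2: 60 units
Total cost = £865.

865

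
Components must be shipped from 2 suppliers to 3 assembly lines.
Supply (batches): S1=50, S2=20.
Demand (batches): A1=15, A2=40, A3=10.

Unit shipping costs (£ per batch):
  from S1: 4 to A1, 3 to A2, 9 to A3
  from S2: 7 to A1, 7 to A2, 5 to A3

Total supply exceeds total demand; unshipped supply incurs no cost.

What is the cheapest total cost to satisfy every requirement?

245

A cheapest plan:
  S1→A1: 10 × £4 = £40
  S1→A2: 40 × £3 = £120
  S2→A1: 5 × £7 = £35
  S2→A3: 10 × £5 = £50
Total = 40 + 120 + 35 + 50 = £245.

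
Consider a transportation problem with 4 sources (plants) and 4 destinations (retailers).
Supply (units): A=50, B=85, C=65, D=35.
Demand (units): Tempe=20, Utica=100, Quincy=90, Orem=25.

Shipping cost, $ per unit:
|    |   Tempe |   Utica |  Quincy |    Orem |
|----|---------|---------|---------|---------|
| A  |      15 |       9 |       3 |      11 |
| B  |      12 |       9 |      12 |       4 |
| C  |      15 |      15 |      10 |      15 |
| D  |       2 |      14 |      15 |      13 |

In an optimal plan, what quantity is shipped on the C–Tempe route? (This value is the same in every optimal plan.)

0

Optimal shipments:
  A->Quincy: 50 × $3 = $150
  B->Utica: 60 × $9 = $540
  B->Orem: 25 × $4 = $100
  C->Utica: 25 × $15 = $375
  C->Quincy: 40 × $10 = $400
  D->Tempe: 20 × $2 = $40
  D->Utica: 15 × $14 = $210
Total cost = $1815.
The route C→Tempe is not used.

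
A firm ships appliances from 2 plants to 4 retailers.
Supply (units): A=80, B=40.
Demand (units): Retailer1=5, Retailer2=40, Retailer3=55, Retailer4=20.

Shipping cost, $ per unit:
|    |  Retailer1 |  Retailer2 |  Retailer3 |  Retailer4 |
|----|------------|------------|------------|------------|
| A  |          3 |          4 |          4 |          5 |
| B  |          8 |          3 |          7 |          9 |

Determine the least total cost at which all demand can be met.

455

One minimum-cost allocation:
  A to Retailer1: 5 units
  A to Retailer3: 55 units
  A to Retailer4: 20 units
  B to Retailer2: 40 units
Total cost = $455.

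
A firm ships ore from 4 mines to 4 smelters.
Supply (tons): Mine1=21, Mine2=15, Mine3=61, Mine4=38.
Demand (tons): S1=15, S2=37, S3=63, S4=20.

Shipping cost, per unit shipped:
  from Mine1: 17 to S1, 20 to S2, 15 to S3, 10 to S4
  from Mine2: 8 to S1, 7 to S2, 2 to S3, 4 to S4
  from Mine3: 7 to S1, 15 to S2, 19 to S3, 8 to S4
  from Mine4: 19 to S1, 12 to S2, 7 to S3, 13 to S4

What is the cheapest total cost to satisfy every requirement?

A cheapest plan:
  Mine1→S3: 10 × 15 = 150
  Mine1→S4: 11 × 10 = 110
  Mine2→S3: 15 × 2 = 30
  Mine3→S1: 15 × 7 = 105
  Mine3→S2: 37 × 15 = 555
  Mine3→S4: 9 × 8 = 72
  Mine4→S3: 38 × 7 = 266
Total = 150 + 110 + 30 + 105 + 555 + 72 + 266 = 1288.
(Supply check: Mine1 ships 21; Mine2 ships 15; Mine3 ships 61; Mine4 ships 38.)

1288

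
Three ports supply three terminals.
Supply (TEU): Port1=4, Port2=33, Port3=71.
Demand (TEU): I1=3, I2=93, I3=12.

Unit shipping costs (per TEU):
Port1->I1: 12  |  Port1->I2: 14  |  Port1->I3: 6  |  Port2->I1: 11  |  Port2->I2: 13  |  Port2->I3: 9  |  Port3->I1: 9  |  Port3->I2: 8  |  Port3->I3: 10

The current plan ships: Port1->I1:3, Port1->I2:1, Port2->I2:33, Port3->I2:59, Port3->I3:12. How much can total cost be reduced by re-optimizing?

Current plan cost = 3·12 + 1·14 + 33·13 + 59·8 + 12·10 = 1071.
Optimal plan:
  Port1 to I3: 4 × 6 = 24
  Port2 to I1: 3 × 11 = 33
  Port2 to I2: 22 × 13 = 286
  Port2 to I3: 8 × 9 = 72
  Port3 to I2: 71 × 8 = 568
Optimal cost = 983.
Saving = 1071 − 983 = 88.

88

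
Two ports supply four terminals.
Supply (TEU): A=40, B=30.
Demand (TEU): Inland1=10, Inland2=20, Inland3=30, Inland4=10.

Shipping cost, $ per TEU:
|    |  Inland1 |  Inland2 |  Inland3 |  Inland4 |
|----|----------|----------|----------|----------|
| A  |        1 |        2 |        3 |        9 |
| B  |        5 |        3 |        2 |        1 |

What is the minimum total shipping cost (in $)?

One minimum-cost allocation:
  A to Inland1: 10 × $1 = $10
  A to Inland2: 20 × $2 = $40
  A to Inland3: 10 × $3 = $30
  B to Inland3: 20 × $2 = $40
  B to Inland4: 10 × $1 = $10
Total = 10 + 40 + 30 + 40 + 10 = $130.

130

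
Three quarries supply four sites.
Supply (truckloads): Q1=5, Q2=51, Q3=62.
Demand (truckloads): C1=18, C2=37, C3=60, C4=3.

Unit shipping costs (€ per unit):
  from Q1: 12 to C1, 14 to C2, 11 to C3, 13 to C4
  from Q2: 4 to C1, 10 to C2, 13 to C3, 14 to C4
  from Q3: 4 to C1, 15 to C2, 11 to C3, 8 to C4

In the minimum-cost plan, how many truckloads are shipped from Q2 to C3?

0

Optimal shipments:
  Q1–C3: 5 × €11 = €55
  Q2–C1: 14 × €4 = €56
  Q2–C2: 37 × €10 = €370
  Q3–C1: 4 × €4 = €16
  Q3–C3: 55 × €11 = €605
  Q3–C4: 3 × €8 = €24
Total cost = €1126.
The route Q2→C3 is not used.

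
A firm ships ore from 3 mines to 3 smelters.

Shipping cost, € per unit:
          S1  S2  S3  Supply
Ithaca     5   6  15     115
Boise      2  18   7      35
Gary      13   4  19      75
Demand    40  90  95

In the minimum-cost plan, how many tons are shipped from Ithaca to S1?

40

Optimal shipments:
  Ithaca->S1: 40 tons
  Ithaca->S2: 15 tons
  Ithaca->S3: 60 tons
  Boise->S3: 35 tons
  Gary->S2: 75 tons
Total cost = €1735.
So Ithaca→S1 carries 40 tons.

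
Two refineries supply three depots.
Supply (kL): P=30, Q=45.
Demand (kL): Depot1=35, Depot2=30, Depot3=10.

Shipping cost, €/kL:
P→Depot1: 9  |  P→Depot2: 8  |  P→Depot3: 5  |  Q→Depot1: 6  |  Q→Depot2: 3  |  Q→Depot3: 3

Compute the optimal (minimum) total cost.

A cheapest plan:
  P–Depot1: 20 kL
  P–Depot3: 10 kL
  Q–Depot1: 15 kL
  Q–Depot2: 30 kL
Total cost = €410.

410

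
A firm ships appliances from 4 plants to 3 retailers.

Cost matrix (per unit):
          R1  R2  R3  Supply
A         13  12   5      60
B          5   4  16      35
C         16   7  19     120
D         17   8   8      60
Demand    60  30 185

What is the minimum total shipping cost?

A cheapest plan:
  A->R3: 60 units
  B->R1: 35 units
  C->R1: 25 units
  C->R2: 30 units
  C->R3: 65 units
  D->R3: 60 units
Total cost = 2800.

2800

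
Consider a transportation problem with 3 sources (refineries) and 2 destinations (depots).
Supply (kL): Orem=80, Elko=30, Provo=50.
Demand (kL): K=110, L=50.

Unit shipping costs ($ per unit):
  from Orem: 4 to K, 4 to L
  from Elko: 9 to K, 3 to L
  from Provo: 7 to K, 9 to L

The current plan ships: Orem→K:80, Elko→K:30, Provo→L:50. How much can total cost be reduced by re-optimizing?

Current plan cost = 80·4 + 30·9 + 50·9 = $1040.
Optimal plan:
  Orem->K: 60 kL
  Orem->L: 20 kL
  Elko->L: 30 kL
  Provo->K: 50 kL
Optimal cost = $760.
Saving = 1040 − 760 = $280.

280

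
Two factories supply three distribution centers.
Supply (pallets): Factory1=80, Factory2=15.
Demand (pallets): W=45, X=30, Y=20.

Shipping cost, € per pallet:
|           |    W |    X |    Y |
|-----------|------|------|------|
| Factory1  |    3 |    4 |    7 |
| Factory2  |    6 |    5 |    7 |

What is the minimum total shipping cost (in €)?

A cheapest plan:
  Factory1->W: 45 × €3 = €135
  Factory1->X: 30 × €4 = €120
  Factory1->Y: 5 × €7 = €35
  Factory2->Y: 15 × €7 = €105
Total = 135 + 120 + 35 + 105 = €395.
(Supply check: Factory1 ships 80; Factory2 ships 15.)

395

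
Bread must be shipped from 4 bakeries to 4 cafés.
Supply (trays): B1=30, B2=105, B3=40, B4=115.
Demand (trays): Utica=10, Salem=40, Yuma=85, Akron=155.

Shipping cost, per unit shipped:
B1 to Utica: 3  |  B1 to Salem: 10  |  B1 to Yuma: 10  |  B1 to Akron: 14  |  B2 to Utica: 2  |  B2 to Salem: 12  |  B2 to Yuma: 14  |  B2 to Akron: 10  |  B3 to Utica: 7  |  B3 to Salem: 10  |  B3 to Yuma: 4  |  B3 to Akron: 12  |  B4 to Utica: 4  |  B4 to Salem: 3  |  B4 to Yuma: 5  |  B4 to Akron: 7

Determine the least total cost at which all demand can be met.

A cheapest plan:
  B1–Utica: 10 × 3 = 30
  B1–Yuma: 20 × 10 = 200
  B2–Akron: 105 × 10 = 1050
  B3–Yuma: 40 × 4 = 160
  B4–Salem: 40 × 3 = 120
  B4–Yuma: 25 × 5 = 125
  B4–Akron: 50 × 7 = 350
Total = 30 + 200 + 1050 + 160 + 120 + 125 + 350 = 2035.

2035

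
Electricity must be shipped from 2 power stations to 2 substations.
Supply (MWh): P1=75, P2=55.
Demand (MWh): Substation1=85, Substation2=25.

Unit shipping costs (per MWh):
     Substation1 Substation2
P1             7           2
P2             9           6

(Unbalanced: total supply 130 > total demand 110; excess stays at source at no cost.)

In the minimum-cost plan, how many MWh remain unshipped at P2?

20

Minimum-cost shipments:
  P1->Substation1: 50 × 7 = 350
  P1->Substation2: 25 × 2 = 50
  P2->Substation1: 35 × 9 = 315
Total cost = 715.
P2 ships 35 of its 55, leaving 20.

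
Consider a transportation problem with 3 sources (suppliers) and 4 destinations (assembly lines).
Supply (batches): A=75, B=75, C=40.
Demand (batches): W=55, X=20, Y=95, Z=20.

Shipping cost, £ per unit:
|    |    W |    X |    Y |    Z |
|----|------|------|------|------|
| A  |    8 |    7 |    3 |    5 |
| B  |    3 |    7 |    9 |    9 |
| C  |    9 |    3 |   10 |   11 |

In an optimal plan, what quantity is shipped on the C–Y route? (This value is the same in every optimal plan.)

Optimal shipments:
  A to Y: 75 × £3 = £225
  B to W: 55 × £3 = £165
  B to Z: 20 × £9 = £180
  C to X: 20 × £3 = £60
  C to Y: 20 × £10 = £200
Total cost = £830.
So C→Y carries 20 batches.

20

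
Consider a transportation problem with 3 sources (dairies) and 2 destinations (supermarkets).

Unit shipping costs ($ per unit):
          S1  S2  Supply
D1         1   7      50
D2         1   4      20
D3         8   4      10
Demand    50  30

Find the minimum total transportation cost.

A cheapest plan:
  D1–S1: 50 × $1 = $50
  D2–S2: 20 × $4 = $80
  D3–S2: 10 × $4 = $40
Total = 50 + 80 + 40 = $170.
(Supply check: D1 ships 50; D2 ships 20; D3 ships 10.)

170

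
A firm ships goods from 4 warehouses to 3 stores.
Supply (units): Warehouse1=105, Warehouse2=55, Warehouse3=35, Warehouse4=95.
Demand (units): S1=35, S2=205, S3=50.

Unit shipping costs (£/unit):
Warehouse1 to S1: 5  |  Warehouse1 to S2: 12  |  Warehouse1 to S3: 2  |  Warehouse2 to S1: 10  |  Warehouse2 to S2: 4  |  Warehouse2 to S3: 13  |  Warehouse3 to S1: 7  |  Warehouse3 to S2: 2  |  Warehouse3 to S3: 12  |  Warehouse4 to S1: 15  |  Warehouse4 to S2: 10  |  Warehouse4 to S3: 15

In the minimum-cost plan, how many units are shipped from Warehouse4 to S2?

The minimum-cost plan:
  Warehouse1→S1: 35 × £5 = £175
  Warehouse1→S2: 20 × £12 = £240
  Warehouse1→S3: 50 × £2 = £100
  Warehouse2→S2: 55 × £4 = £220
  Warehouse3→S2: 35 × £2 = £70
  Warehouse4→S2: 95 × £10 = £950
Total cost = £1755.
So Warehouse4→S2 carries 95 units.

95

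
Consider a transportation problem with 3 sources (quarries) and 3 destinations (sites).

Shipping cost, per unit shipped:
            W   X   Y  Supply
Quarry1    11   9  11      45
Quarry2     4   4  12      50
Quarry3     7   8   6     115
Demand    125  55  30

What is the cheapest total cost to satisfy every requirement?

1380

One minimum-cost allocation:
  Quarry1→X: 45 truckloads
  Quarry2→W: 40 truckloads
  Quarry2→X: 10 truckloads
  Quarry3→W: 85 truckloads
  Quarry3→Y: 30 truckloads
Total cost = 1380.
(Supply check: Quarry1 ships 45; Quarry2 ships 50; Quarry3 ships 115.)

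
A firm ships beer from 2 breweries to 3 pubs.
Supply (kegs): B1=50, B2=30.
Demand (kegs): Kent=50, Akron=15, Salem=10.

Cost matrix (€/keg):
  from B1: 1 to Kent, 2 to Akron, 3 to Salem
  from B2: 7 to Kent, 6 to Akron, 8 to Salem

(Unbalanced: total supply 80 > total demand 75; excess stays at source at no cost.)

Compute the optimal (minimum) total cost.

220

An optimal shipping plan:
  B1–Kent: 50 × €1 = €50
  B2–Akron: 15 × €6 = €90
  B2–Salem: 10 × €8 = €80
Total = 50 + 90 + 80 = €220.
(Supply check: B1 ships 50; B2 ships 25.)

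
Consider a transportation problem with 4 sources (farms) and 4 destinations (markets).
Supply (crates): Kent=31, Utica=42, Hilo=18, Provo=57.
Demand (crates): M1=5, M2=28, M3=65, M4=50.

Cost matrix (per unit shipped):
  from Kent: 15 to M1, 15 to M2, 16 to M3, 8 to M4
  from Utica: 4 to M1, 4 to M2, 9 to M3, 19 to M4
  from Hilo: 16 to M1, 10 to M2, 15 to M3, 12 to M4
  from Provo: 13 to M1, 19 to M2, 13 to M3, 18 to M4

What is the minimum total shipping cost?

1423

One minimum-cost allocation:
  Kent->M4: 31 × 8 = 248
  Utica->M1: 5 × 4 = 20
  Utica->M2: 28 × 4 = 112
  Utica->M3: 9 × 9 = 81
  Hilo->M4: 18 × 12 = 216
  Provo->M3: 56 × 13 = 728
  Provo->M4: 1 × 18 = 18
Total = 248 + 20 + 112 + 81 + 216 + 728 + 18 = 1423.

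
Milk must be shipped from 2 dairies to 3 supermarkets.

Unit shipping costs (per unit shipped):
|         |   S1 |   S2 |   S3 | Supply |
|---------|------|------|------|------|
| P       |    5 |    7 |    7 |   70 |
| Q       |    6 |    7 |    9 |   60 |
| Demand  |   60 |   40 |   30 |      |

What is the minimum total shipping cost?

810

One minimum-cost allocation:
  P→S1: 40 × 5 = 200
  P→S3: 30 × 7 = 210
  Q→S1: 20 × 6 = 120
  Q→S2: 40 × 7 = 280
Total = 200 + 210 + 120 + 280 = 810.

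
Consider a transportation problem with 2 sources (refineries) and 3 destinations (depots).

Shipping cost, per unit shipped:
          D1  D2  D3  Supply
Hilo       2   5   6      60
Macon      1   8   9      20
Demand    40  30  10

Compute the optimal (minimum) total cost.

Optimal allocation:
  Hilo→D1: 20 × 2 = 40
  Hilo→D2: 30 × 5 = 150
  Hilo→D3: 10 × 6 = 60
  Macon→D1: 20 × 1 = 20
Total = 40 + 150 + 60 + 20 = 270.

270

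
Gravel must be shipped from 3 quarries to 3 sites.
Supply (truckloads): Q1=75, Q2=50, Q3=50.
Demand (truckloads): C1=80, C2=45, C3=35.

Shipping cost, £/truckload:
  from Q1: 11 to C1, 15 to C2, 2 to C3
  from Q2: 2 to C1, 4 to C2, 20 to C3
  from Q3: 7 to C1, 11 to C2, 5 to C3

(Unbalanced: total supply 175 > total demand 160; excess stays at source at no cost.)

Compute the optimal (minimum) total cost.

885

A cheapest plan:
  Q1 to C1: 25 × £11 = £275
  Q1 to C3: 35 × £2 = £70
  Q2 to C1: 5 × £2 = £10
  Q2 to C2: 45 × £4 = £180
  Q3 to C1: 50 × £7 = £350
Total = 275 + 70 + 10 + 180 + 350 = £885.
(Supply check: Q1 ships 60; Q2 ships 50; Q3 ships 50.)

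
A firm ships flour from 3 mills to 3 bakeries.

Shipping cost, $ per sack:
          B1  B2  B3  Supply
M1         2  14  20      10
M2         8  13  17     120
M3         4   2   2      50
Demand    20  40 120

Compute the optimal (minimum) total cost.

1910

An optimal shipping plan:
  M1→B1: 10 × $2 = $20
  M2→B1: 10 × $8 = $80
  M2→B2: 40 × $13 = $520
  M2→B3: 70 × $17 = $1190
  M3→B3: 50 × $2 = $100
Total = 20 + 80 + 520 + 1190 + 100 = $1910.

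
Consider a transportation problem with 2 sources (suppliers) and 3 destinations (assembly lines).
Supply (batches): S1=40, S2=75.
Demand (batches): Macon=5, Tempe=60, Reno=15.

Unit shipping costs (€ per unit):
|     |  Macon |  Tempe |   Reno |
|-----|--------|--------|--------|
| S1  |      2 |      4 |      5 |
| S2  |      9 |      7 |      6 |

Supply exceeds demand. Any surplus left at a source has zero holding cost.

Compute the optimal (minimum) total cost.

An optimal shipping plan:
  S1–Macon: 5 × €2 = €10
  S1–Tempe: 35 × €4 = €140
  S2–Tempe: 25 × €7 = €175
  S2–Reno: 15 × €6 = €90
Total = 10 + 140 + 175 + 90 = €415.

415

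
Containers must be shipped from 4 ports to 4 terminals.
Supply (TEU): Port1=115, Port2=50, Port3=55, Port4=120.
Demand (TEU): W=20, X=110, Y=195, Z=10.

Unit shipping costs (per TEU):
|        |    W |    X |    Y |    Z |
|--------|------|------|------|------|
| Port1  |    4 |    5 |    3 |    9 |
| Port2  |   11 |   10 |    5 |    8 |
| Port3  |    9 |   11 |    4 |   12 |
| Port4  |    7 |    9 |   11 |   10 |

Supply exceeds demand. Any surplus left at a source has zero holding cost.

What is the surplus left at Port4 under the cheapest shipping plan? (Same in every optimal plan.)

5

Minimum-cost shipments:
  Port1→X: 25 × 5 = 125
  Port1→Y: 90 × 3 = 270
  Port2→Y: 50 × 5 = 250
  Port3→Y: 55 × 4 = 220
  Port4→W: 20 × 7 = 140
  Port4→X: 85 × 9 = 765
  Port4→Z: 10 × 10 = 100
Total cost = 1870.
Port4 ships 115 of its 120, leaving 5.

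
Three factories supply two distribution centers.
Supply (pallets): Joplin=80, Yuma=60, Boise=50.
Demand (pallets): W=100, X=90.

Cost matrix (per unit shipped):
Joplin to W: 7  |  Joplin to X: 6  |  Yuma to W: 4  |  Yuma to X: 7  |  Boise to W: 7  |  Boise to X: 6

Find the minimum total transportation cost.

One minimum-cost allocation:
  Joplin–W: 40 pallets
  Joplin–X: 40 pallets
  Yuma–W: 60 pallets
  Boise–X: 50 pallets
Total cost = 1060.

1060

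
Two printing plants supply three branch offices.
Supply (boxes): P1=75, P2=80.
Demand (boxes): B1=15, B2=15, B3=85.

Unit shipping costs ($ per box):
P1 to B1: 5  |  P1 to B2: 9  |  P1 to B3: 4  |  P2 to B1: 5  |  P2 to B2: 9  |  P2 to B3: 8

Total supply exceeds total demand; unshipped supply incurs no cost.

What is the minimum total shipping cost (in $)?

590

An optimal shipping plan:
  P1->B3: 75 boxes
  P2->B1: 15 boxes
  P2->B2: 15 boxes
  P2->B3: 10 boxes
Total cost = $590.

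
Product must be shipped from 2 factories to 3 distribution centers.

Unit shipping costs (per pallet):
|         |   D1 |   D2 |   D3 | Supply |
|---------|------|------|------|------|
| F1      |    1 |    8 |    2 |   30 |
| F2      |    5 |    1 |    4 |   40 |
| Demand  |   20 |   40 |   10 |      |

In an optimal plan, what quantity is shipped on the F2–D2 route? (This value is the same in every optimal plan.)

Optimal shipments:
  F1–D1: 20 × 1 = 20
  F1–D3: 10 × 2 = 20
  F2–D2: 40 × 1 = 40
Total cost = 80.
So F2→D2 carries 40 pallets.

40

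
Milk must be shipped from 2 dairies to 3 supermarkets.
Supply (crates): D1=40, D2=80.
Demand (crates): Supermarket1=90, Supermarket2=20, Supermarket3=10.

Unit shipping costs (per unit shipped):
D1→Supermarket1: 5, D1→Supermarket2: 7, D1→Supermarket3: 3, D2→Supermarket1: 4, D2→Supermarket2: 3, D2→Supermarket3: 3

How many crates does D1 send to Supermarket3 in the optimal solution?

10

Solving gives:
  D1→Supermarket1: 30 × 5 = 150
  D1→Supermarket3: 10 × 3 = 30
  D2→Supermarket1: 60 × 4 = 240
  D2→Supermarket2: 20 × 3 = 60
Total cost = 480.
So D1→Supermarket3 carries 10 crates.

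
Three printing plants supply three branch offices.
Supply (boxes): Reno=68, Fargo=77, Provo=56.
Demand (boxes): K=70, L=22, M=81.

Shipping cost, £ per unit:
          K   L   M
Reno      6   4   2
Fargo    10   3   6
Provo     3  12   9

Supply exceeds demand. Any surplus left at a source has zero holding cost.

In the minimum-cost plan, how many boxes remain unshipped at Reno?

0

An optimal plan:
  Reno to M: 68 × £2 = £136
  Fargo to K: 14 × £10 = £140
  Fargo to L: 22 × £3 = £66
  Fargo to M: 13 × £6 = £78
  Provo to K: 56 × £3 = £168
Total cost = £588.
Reno ships 68 of its 68, leaving 0.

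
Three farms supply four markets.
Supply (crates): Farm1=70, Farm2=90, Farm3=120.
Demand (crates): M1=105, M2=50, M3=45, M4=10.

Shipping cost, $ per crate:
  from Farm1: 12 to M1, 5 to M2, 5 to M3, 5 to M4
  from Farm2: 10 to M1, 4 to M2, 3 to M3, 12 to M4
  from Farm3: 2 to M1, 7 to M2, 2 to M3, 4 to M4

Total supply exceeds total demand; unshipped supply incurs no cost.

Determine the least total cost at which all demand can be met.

580

Optimal allocation:
  Farm1→M4: 10 × $5 = $50
  Farm2→M2: 50 × $4 = $200
  Farm2→M3: 30 × $3 = $90
  Farm3→M1: 105 × $2 = $210
  Farm3→M3: 15 × $2 = $30
Total = 50 + 200 + 90 + 210 + 30 = $580.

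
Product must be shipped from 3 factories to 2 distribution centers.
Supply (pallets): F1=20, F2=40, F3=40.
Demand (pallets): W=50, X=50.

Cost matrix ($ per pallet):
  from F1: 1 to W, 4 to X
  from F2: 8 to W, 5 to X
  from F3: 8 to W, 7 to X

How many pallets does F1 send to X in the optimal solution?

0

Optimal shipments:
  F1–W: 20 pallets
  F2–X: 40 pallets
  F3–W: 30 pallets
  F3–X: 10 pallets
Total cost = $530.
The route F1→X is not used.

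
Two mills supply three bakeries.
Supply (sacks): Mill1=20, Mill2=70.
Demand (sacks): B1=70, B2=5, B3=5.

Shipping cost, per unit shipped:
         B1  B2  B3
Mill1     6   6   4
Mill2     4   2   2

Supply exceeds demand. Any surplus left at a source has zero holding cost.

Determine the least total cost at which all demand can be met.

320

A cheapest plan:
  Mill1–B1: 5 sacks
  Mill1–B3: 5 sacks
  Mill2–B1: 65 sacks
  Mill2–B2: 5 sacks
Total cost = 320.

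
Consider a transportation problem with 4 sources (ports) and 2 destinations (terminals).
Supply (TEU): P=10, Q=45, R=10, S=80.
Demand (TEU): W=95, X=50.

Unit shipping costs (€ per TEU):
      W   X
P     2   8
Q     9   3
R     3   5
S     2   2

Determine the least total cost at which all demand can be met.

A cheapest plan:
  P→W: 10 × €2 = €20
  Q→X: 45 × €3 = €135
  R→W: 10 × €3 = €30
  S→W: 75 × €2 = €150
  S→X: 5 × €2 = €10
Total = 20 + 135 + 30 + 150 + 10 = €345.

345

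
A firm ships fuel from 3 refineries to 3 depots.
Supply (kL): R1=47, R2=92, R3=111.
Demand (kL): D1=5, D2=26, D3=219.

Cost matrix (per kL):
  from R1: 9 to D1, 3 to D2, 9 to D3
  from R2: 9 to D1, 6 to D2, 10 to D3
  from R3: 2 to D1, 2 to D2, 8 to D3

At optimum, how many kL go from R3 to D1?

5

Solving gives:
  R1→D3: 47 × 9 = 423
  R2→D3: 92 × 10 = 920
  R3→D1: 5 × 2 = 10
  R3→D2: 26 × 2 = 52
  R3→D3: 80 × 8 = 640
Total cost = 2045.
So R3→D1 carries 5 kL.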